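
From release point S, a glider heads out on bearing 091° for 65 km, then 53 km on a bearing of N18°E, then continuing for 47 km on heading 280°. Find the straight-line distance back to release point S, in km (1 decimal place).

67.3 km

Leg 1 (091°, 65 km): east 65 sin 91° = 64.99, north 65 cos 91° = -1.13
Leg 2 (N18°E, 53 km): east 53 sin 18° = 16.38, north 53 cos 18° = 50.41
Leg 3 (280°, 47 km): east 47 sin 280° = -46.29, north 47 cos 280° = 8.16
Net: 35.08 east, 57.43 north. Distance = √((35.08)² + (57.43)²) = 67.300 km.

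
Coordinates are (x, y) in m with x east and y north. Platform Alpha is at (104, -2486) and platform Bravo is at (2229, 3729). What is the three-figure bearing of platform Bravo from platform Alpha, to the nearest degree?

019°

Δeast = 2229 − 104 = 2125.00; Δnorth = 3729 − -2486 = 6215.00.
Bearing = atan2(Δeast, Δnorth) mod 360° = 18.88° ≈ 019°.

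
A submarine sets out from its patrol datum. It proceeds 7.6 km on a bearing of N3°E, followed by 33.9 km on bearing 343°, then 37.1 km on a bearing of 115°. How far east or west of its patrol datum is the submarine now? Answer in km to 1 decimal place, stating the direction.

24.1 km east

Leg 1 (N3°E, 7.6 km): east 7.6 sin 3° = 0.40, north 7.6 cos 3° = 7.59
Leg 2 (343°, 33.9 km): east 33.9 sin 343° = -9.91, north 33.9 cos 343° = 32.42
Leg 3 (115°, 37.1 km): east 37.1 sin 115° = 33.62, north 37.1 cos 115° = -15.68
Net east component: 24.11 km.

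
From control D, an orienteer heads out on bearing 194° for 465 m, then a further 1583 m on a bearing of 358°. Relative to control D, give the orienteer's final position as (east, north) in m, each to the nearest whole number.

(-168, 1131)

Leg 1 (194°, 465 m): east 465 sin 194° = -112.49, north 465 cos 194° = -451.19
Leg 2 (358°, 1583 m): east 1583 sin 358° = -55.25, north 1583 cos 358° = 1582.04
Summing: -167.74 m east, 1130.85 m north → (-168, 1131).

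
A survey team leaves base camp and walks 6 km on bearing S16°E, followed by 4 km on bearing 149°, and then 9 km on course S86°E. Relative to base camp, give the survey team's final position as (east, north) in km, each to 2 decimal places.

Leg 1 (S16°E, 6 km): east 6 sin 164° = 1.65, north 6 cos 164° = -5.77
Leg 2 (149°, 4 km): east 4 sin 149° = 2.06, north 4 cos 149° = -3.43
Leg 3 (S86°E, 9 km): east 9 sin 94° = 8.98, north 9 cos 94° = -0.63
Summing: 12.69 km east, -9.82 km north → (12.69, -9.82).

(12.69, -9.82)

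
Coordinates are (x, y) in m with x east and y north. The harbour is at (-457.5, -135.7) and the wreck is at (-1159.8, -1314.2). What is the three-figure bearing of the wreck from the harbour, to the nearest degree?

Δeast = -1159.8 − -457.5 = -702.30; Δnorth = -1314.2 − -135.7 = -1178.50.
Bearing = atan2(Δeast, Δnorth) mod 360° = 210.79° ≈ 211°.

211°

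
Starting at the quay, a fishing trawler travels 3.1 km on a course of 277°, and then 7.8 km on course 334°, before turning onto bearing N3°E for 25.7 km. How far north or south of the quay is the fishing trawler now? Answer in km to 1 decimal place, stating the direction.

Leg 1 (277°, 3.1 km): east 3.1 sin 277° = -3.08, north 3.1 cos 277° = 0.38
Leg 2 (334°, 7.8 km): east 7.8 sin 334° = -3.42, north 7.8 cos 334° = 7.01
Leg 3 (N3°E, 25.7 km): east 25.7 sin 3° = 1.35, north 25.7 cos 3° = 25.66
Net north component: 33.05 km.

33.1 km north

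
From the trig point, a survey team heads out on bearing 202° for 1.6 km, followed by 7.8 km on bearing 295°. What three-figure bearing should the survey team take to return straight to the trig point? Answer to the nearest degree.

Leg 1 (202°, 1.6 km): east 1.6 sin 202° = -0.60, north 1.6 cos 202° = -1.48
Leg 2 (295°, 7.8 km): east 7.8 sin 295° = -7.07, north 7.8 cos 295° = 3.30
Net displacement: -7.67 east, 1.81 north. Direction back to start is (7.67, -1.81): bearing = atan2(7.67, -1.81) mod 360° = 103.30° ≈ 103°.

103°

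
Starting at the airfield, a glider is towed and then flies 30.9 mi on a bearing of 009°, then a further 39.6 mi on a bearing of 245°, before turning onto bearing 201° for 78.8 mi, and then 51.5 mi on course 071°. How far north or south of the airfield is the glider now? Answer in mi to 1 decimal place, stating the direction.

Leg 1 (009°, 30.9 mi): east 30.9 sin 9° = 4.83, north 30.9 cos 9° = 30.52
Leg 2 (245°, 39.6 mi): east 39.6 sin 245° = -35.89, north 39.6 cos 245° = -16.74
Leg 3 (201°, 78.8 mi): east 78.8 sin 201° = -28.24, north 78.8 cos 201° = -73.57
Leg 4 (071°, 51.5 mi): east 51.5 sin 71° = 48.69, north 51.5 cos 71° = 16.77
Net north component: -43.02 mi.

43.0 mi south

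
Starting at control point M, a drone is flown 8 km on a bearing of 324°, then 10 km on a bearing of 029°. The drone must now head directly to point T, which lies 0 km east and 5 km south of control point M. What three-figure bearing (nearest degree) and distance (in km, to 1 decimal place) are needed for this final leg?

Leg 1 (324°, 8 km): east 8 sin 324° = -4.70, north 8 cos 324° = 6.47
Leg 2 (029°, 10 km): east 10 sin 29° = 4.85, north 10 cos 29° = 8.75
Current position: (0.15, 15.22). Target: (0, -5). Remaining: Δeast = -0.15, Δnorth = -20.22.
Bearing = atan2(-0.15, -20.22) mod 360° = 180.41°; distance = √((-0.15)² + (-20.22)²) = 20.219 km.

180°, 20.2 km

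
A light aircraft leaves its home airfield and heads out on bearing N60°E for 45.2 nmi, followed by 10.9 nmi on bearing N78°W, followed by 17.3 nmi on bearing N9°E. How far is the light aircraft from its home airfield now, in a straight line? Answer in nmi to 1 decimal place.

Leg 1 (N60°E, 45.2 nmi): east 45.2 sin 60° = 39.14, north 45.2 cos 60° = 22.60
Leg 2 (N78°W, 10.9 nmi): east 10.9 sin 282° = -10.66, north 10.9 cos 282° = 2.27
Leg 3 (N9°E, 17.3 nmi): east 17.3 sin 9° = 2.71, north 17.3 cos 9° = 17.09
Net: 31.19 east, 41.95 north. Distance = √((31.19)² + (41.95)²) = 52.276 nmi.

52.3 nmi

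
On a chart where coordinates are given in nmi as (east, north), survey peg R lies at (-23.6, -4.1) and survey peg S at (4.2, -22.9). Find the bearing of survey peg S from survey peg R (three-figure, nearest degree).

Δeast = 4.2 − -23.6 = 27.80; Δnorth = -22.9 − -4.1 = -18.80.
Bearing = atan2(Δeast, Δnorth) mod 360° = 124.07° ≈ 124°.

124°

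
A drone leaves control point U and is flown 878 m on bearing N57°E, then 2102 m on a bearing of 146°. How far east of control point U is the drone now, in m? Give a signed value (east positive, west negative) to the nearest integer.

Leg 1 (N57°E, 878 m): east 878 sin 57° = 736.35, north 878 cos 57° = 478.19
Leg 2 (146°, 2102 m): east 2102 sin 146° = 1175.42, north 2102 cos 146° = -1742.64
Net east component: 1911.78 m.

1912 m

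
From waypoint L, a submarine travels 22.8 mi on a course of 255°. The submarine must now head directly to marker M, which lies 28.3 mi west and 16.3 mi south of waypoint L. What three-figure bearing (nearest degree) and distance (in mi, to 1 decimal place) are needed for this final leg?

211°, 12.1 mi

Leg 1 (255°, 22.8 mi): east 22.8 sin 255° = -22.02, north 22.8 cos 255° = -5.90
Current position: (-22.02, -5.90). Target: (-28.3, -16.3). Remaining: Δeast = -6.28, Δnorth = -10.40.
Bearing = atan2(-6.28, -10.40) mod 360° = 211.12°; distance = √((-6.28)² + (-10.40)²) = 12.146 mi.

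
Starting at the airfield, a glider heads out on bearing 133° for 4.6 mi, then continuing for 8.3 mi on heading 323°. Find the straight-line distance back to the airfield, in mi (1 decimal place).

3.9 mi

Leg 1 (133°, 4.6 mi): east 4.6 sin 133° = 3.36, north 4.6 cos 133° = -3.14
Leg 2 (323°, 8.3 mi): east 8.3 sin 323° = -5.00, north 8.3 cos 323° = 6.63
Net: -1.63 east, 3.49 north. Distance = √((-1.63)² + (3.49)²) = 3.854 mi.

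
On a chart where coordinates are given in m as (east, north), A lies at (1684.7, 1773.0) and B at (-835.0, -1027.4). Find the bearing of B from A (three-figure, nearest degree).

222°

Δeast = -835.0 − 1684.7 = -2519.70; Δnorth = -1027.4 − 1773.0 = -2800.40.
Bearing = atan2(Δeast, Δnorth) mod 360° = 221.98° ≈ 222°.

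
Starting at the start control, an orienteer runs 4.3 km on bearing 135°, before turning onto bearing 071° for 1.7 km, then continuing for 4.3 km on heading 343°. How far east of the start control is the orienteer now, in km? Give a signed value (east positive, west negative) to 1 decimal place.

3.4 km

Leg 1 (135°, 4.3 km): east 4.3 sin 135° = 3.04, north 4.3 cos 135° = -3.04
Leg 2 (071°, 1.7 km): east 1.7 sin 71° = 1.61, north 1.7 cos 71° = 0.55
Leg 3 (343°, 4.3 km): east 4.3 sin 343° = -1.26, north 4.3 cos 343° = 4.11
Net east component: 3.39 km.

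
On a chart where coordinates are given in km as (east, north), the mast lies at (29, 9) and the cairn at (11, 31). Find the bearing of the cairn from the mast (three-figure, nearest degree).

Δeast = 11 − 29 = -18.00; Δnorth = 31 − 9 = 22.00.
Bearing = atan2(Δeast, Δnorth) mod 360° = 320.71° ≈ 321°.

321°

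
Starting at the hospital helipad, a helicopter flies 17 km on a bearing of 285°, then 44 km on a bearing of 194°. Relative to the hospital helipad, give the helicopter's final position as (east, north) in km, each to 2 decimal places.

Leg 1 (285°, 17 km): east 17 sin 285° = -16.42, north 17 cos 285° = 4.40
Leg 2 (194°, 44 km): east 44 sin 194° = -10.64, north 44 cos 194° = -42.69
Summing: -27.07 km east, -38.29 km north → (-27.07, -38.29).

(-27.07, -38.29)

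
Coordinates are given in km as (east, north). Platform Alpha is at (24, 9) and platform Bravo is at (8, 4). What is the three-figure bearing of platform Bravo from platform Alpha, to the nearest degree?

253°

Δeast = 8 − 24 = -16.00; Δnorth = 4 − 9 = -5.00.
Bearing = atan2(Δeast, Δnorth) mod 360° = 252.65° ≈ 253°.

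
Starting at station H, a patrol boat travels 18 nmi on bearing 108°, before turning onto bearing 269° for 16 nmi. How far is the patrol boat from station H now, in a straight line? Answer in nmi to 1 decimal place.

5.9 nmi

Leg 1 (108°, 18 nmi): east 18 sin 108° = 17.12, north 18 cos 108° = -5.56
Leg 2 (269°, 16 nmi): east 16 sin 269° = -16.00, north 16 cos 269° = -0.28
Net: 1.12 east, -5.84 north. Distance = √((1.12)² + (-5.84)²) = 5.948 nmi.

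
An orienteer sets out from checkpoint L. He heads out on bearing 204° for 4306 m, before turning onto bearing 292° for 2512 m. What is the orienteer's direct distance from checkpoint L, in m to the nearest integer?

Leg 1 (204°, 4306 m): east 4306 sin 204° = -1751.41, north 4306 cos 204° = -3933.73
Leg 2 (292°, 2512 m): east 2512 sin 292° = -2329.09, north 2512 cos 292° = 941.01
Net: -4080.49 east, -2992.71 north. Distance = √((-4080.49)² + (-2992.71)²) = 5060.314 m.

5060 m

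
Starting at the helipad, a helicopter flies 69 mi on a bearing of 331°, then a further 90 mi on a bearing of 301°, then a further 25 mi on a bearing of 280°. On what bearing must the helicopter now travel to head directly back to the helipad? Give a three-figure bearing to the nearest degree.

129°

Leg 1 (331°, 69 mi): east 69 sin 331° = -33.45, north 69 cos 331° = 60.35
Leg 2 (301°, 90 mi): east 90 sin 301° = -77.15, north 90 cos 301° = 46.35
Leg 3 (280°, 25 mi): east 25 sin 280° = -24.62, north 25 cos 280° = 4.34
Net displacement: -135.22 east, 111.04 north. Direction back to start is (135.22, -111.04): bearing = atan2(135.22, -111.04) mod 360° = 129.39° ≈ 129°.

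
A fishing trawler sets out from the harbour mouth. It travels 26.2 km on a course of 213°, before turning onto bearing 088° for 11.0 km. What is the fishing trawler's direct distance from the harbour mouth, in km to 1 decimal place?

21.8 km

Leg 1 (213°, 26.2 km): east 26.2 sin 213° = -14.27, north 26.2 cos 213° = -21.97
Leg 2 (088°, 11.0 km): east 11.0 sin 88° = 10.99, north 11.0 cos 88° = 0.38
Net: -3.28 east, -21.59 north. Distance = √((-3.28)² + (-21.59)²) = 21.836 km.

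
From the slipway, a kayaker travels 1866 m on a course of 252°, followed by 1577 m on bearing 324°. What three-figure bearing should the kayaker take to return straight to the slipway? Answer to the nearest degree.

Leg 1 (252°, 1866 m): east 1866 sin 252° = -1774.67, north 1866 cos 252° = -576.63
Leg 2 (324°, 1577 m): east 1577 sin 324° = -926.94, north 1577 cos 324° = 1275.82
Net displacement: -2701.61 east, 699.19 north. Direction back to start is (2701.61, -699.19): bearing = atan2(2701.61, -699.19) mod 360° = 104.51° ≈ 105°.

105°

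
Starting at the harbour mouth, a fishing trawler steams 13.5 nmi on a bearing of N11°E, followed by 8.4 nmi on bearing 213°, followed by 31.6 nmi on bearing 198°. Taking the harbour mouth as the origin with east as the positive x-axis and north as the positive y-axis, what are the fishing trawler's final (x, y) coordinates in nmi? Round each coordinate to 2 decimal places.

(-11.76, -23.85)

Leg 1 (N11°E, 13.5 nmi): east 13.5 sin 11° = 2.58, north 13.5 cos 11° = 13.25
Leg 2 (213°, 8.4 nmi): east 8.4 sin 213° = -4.57, north 8.4 cos 213° = -7.04
Leg 3 (198°, 31.6 nmi): east 31.6 sin 198° = -9.76, north 31.6 cos 198° = -30.05
Summing: -11.76 nmi east, -23.85 nmi north → (-11.76, -23.85).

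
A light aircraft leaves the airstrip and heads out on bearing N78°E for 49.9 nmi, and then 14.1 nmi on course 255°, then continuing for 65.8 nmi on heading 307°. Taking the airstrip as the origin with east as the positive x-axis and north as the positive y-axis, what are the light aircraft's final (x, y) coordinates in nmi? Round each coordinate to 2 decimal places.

(-17.36, 46.32)

Leg 1 (N78°E, 49.9 nmi): east 49.9 sin 78° = 48.81, north 49.9 cos 78° = 10.37
Leg 2 (255°, 14.1 nmi): east 14.1 sin 255° = -13.62, north 14.1 cos 255° = -3.65
Leg 3 (307°, 65.8 nmi): east 65.8 sin 307° = -52.55, north 65.8 cos 307° = 39.60
Summing: -17.36 nmi east, 46.32 nmi north → (-17.36, 46.32).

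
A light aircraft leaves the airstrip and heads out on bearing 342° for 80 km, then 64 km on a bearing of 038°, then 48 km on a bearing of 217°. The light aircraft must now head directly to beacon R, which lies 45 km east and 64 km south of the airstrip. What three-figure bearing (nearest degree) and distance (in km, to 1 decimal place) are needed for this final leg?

Leg 1 (342°, 80 km): east 80 sin 342° = -24.72, north 80 cos 342° = 76.08
Leg 2 (038°, 64 km): east 64 sin 38° = 39.40, north 64 cos 38° = 50.43
Leg 3 (217°, 48 km): east 48 sin 217° = -28.89, north 48 cos 217° = -38.33
Current position: (-14.21, 88.18). Target: (45, -64). Remaining: Δeast = 59.21, Δnorth = -152.18.
Bearing = atan2(59.21, -152.18) mod 360° = 158.74°; distance = √((59.21)² + (-152.18)²) = 163.294 km.

159°, 163.3 km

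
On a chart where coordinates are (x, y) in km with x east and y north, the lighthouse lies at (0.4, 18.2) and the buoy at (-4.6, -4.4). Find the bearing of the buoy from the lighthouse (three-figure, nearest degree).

Δeast = -4.6 − 0.4 = -5.00; Δnorth = -4.4 − 18.2 = -22.60.
Bearing = atan2(Δeast, Δnorth) mod 360° = 192.48° ≈ 192°.

192°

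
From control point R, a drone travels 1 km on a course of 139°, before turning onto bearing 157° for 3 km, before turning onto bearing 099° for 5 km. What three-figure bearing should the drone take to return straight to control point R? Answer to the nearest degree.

302°

Leg 1 (139°, 1 km): east 1 sin 139° = 0.66, north 1 cos 139° = -0.75
Leg 2 (157°, 3 km): east 3 sin 157° = 1.17, north 3 cos 157° = -2.76
Leg 3 (099°, 5 km): east 5 sin 99° = 4.94, north 5 cos 99° = -0.78
Net displacement: 6.77 east, -4.30 north. Direction back to start is (-6.77, 4.30): bearing = atan2(-6.77, 4.30) mod 360° = 302.42° ≈ 302°.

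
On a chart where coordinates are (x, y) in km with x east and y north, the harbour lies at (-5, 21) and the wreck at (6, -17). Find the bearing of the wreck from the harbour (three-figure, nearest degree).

164°

Δeast = 6 − -5 = 11.00; Δnorth = -17 − 21 = -38.00.
Bearing = atan2(Δeast, Δnorth) mod 360° = 163.86° ≈ 164°.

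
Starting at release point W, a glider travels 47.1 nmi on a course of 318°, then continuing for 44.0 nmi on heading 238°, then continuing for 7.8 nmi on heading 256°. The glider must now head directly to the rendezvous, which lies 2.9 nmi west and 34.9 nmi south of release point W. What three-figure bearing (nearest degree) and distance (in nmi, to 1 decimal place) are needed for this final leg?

Leg 1 (318°, 47.1 nmi): east 47.1 sin 318° = -31.52, north 47.1 cos 318° = 35.00
Leg 2 (238°, 44.0 nmi): east 44.0 sin 238° = -37.31, north 44.0 cos 238° = -23.32
Leg 3 (256°, 7.8 nmi): east 7.8 sin 256° = -7.57, north 7.8 cos 256° = -1.89
Current position: (-76.40, 9.80). Target: (-2.9, -34.9). Remaining: Δeast = 73.50, Δnorth = -44.70.
Bearing = atan2(73.50, -44.70) mod 360° = 121.31°; distance = √((73.50)² + (-44.70)²) = 86.023 nmi.

121°, 86.0 nmi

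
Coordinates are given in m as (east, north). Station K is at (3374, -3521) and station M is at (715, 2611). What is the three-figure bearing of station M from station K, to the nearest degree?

337°

Δeast = 715 − 3374 = -2659.00; Δnorth = 2611 − -3521 = 6132.00.
Bearing = atan2(Δeast, Δnorth) mod 360° = 336.56° ≈ 337°.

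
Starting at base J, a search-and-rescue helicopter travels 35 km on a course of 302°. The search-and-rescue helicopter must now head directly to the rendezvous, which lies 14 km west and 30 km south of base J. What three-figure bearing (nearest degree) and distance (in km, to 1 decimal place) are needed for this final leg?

162°, 51.0 km

Leg 1 (302°, 35 km): east 35 sin 302° = -29.68, north 35 cos 302° = 18.55
Current position: (-29.68, 18.55). Target: (-14, -30). Remaining: Δeast = 15.68, Δnorth = -48.55.
Bearing = atan2(15.68, -48.55) mod 360° = 162.10°; distance = √((15.68)² + (-48.55)²) = 51.017 km.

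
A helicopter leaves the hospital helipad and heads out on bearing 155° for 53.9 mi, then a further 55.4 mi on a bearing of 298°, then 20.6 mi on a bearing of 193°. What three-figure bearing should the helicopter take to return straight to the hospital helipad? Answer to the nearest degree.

036°

Leg 1 (155°, 53.9 mi): east 53.9 sin 155° = 22.78, north 53.9 cos 155° = -48.85
Leg 2 (298°, 55.4 mi): east 55.4 sin 298° = -48.92, north 55.4 cos 298° = 26.01
Leg 3 (193°, 20.6 mi): east 20.6 sin 193° = -4.63, north 20.6 cos 193° = -20.07
Net displacement: -30.77 east, -42.91 north. Direction back to start is (30.77, 42.91): bearing = atan2(30.77, 42.91) mod 360° = 35.64° ≈ 036°.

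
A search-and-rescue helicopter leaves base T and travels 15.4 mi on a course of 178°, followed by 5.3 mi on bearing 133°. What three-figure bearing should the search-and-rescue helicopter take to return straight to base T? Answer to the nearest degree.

347°

Leg 1 (178°, 15.4 mi): east 15.4 sin 178° = 0.54, north 15.4 cos 178° = -15.39
Leg 2 (133°, 5.3 mi): east 5.3 sin 133° = 3.88, north 5.3 cos 133° = -3.61
Net displacement: 4.41 east, -19.01 north. Direction back to start is (-4.41, 19.01): bearing = atan2(-4.41, 19.01) mod 360° = 346.93° ≈ 347°.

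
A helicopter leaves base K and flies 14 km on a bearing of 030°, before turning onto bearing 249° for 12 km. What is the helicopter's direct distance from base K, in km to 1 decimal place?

8.9 km

Leg 1 (030°, 14 km): east 14 sin 30° = 7.00, north 14 cos 30° = 12.12
Leg 2 (249°, 12 km): east 12 sin 249° = -11.20, north 12 cos 249° = -4.30
Net: -4.20 east, 7.82 north. Distance = √((-4.20)² + (7.82)²) = 8.881 km.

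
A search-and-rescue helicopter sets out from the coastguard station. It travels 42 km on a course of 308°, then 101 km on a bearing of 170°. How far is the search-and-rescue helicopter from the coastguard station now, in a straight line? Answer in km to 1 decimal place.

Leg 1 (308°, 42 km): east 42 sin 308° = -33.10, north 42 cos 308° = 25.86
Leg 2 (170°, 101 km): east 101 sin 170° = 17.54, north 101 cos 170° = -99.47
Net: -15.56 east, -73.61 north. Distance = √((-15.56)² + (-73.61)²) = 75.234 km.

75.2 km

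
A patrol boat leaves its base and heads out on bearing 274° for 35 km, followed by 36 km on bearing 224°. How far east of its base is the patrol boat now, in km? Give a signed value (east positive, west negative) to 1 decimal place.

Leg 1 (274°, 35 km): east 35 sin 274° = -34.91, north 35 cos 274° = 2.44
Leg 2 (224°, 36 km): east 36 sin 224° = -25.01, north 36 cos 224° = -25.90
Net east component: -59.92 km.

-59.9 km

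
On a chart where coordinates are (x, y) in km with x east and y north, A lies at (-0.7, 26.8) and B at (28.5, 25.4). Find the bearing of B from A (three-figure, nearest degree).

093°

Δeast = 28.5 − -0.7 = 29.20; Δnorth = 25.4 − 26.8 = -1.40.
Bearing = atan2(Δeast, Δnorth) mod 360° = 92.74° ≈ 093°.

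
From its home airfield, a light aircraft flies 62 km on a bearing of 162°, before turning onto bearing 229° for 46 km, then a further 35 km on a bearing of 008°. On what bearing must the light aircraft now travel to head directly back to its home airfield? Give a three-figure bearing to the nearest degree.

Leg 1 (162°, 62 km): east 62 sin 162° = 19.16, north 62 cos 162° = -58.97
Leg 2 (229°, 46 km): east 46 sin 229° = -34.72, north 46 cos 229° = -30.18
Leg 3 (008°, 35 km): east 35 sin 8° = 4.87, north 35 cos 8° = 34.66
Net displacement: -10.69 east, -54.48 north. Direction back to start is (10.69, 54.48): bearing = atan2(10.69, 54.48) mod 360° = 11.10° ≈ 011°.

011°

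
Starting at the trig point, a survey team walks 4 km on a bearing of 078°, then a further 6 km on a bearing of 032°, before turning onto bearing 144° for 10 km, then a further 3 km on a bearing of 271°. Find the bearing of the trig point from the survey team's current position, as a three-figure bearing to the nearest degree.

282°

Leg 1 (078°, 4 km): east 4 sin 78° = 3.91, north 4 cos 78° = 0.83
Leg 2 (032°, 6 km): east 6 sin 32° = 3.18, north 6 cos 32° = 5.09
Leg 3 (144°, 10 km): east 10 sin 144° = 5.88, north 10 cos 144° = -8.09
Leg 4 (271°, 3 km): east 3 sin 271° = -3.00, north 3 cos 271° = 0.05
Net displacement: 9.97 east, -2.12 north. Direction back to start is (-9.97, 2.12): bearing = atan2(-9.97, 2.12) mod 360° = 281.99° ≈ 282°.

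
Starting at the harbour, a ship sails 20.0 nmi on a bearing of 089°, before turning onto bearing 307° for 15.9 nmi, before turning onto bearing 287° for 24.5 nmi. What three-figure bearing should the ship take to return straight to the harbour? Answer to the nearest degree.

Leg 1 (089°, 20.0 nmi): east 20.0 sin 89° = 20.00, north 20.0 cos 89° = 0.35
Leg 2 (307°, 15.9 nmi): east 15.9 sin 307° = -12.70, north 15.9 cos 307° = 9.57
Leg 3 (287°, 24.5 nmi): east 24.5 sin 287° = -23.43, north 24.5 cos 287° = 7.16
Net displacement: -16.13 east, 17.08 north. Direction back to start is (16.13, -17.08): bearing = atan2(16.13, -17.08) mod 360° = 136.64° ≈ 137°.

137°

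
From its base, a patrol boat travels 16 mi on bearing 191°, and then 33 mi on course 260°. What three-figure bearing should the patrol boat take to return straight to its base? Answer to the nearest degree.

Leg 1 (191°, 16 mi): east 16 sin 191° = -3.05, north 16 cos 191° = -15.71
Leg 2 (260°, 33 mi): east 33 sin 260° = -32.50, north 33 cos 260° = -5.73
Net displacement: -35.55 east, -21.44 north. Direction back to start is (35.55, 21.44): bearing = atan2(35.55, 21.44) mod 360° = 58.91° ≈ 059°.

059°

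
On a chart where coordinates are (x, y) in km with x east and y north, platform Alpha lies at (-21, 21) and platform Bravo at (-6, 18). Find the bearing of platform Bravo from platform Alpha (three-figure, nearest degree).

101°

Δeast = -6 − -21 = 15.00; Δnorth = 18 − 21 = -3.00.
Bearing = atan2(Δeast, Δnorth) mod 360° = 101.31° ≈ 101°.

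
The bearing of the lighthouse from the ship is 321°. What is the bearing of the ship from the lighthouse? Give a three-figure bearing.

141°

Back-bearing = 321° − 180° = 141°.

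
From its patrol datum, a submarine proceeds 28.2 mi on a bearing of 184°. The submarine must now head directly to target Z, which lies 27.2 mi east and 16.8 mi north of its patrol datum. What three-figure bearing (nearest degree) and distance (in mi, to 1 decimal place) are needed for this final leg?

Leg 1 (184°, 28.2 mi): east 28.2 sin 184° = -1.97, north 28.2 cos 184° = -28.13
Current position: (-1.97, -28.13). Target: (27.2, 16.8). Remaining: Δeast = 29.17, Δnorth = 44.93.
Bearing = atan2(29.17, 44.93) mod 360° = 32.99°; distance = √((29.17)² + (44.93)²) = 53.568 mi.

033°, 53.6 mi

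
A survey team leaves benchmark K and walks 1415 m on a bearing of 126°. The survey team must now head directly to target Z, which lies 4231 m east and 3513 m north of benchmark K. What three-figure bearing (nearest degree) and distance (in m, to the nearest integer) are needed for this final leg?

Leg 1 (126°, 1415 m): east 1415 sin 126° = 1144.76, north 1415 cos 126° = -831.72
Current position: (1144.76, -831.72). Target: (4231, 3513). Remaining: Δeast = 3086.24, Δnorth = 4344.72.
Bearing = atan2(3086.24, 4344.72) mod 360° = 35.39°; distance = √((3086.24)² + (4344.72)²) = 5329.300 m.

035°, 5329 m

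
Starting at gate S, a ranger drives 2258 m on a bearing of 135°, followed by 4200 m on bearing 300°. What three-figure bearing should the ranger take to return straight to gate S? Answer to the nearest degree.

Leg 1 (135°, 2258 m): east 2258 sin 135° = 1596.65, north 2258 cos 135° = -1596.65
Leg 2 (300°, 4200 m): east 4200 sin 300° = -3637.31, north 4200 cos 300° = 2100.00
Net displacement: -2040.66 east, 503.35 north. Direction back to start is (2040.66, -503.35): bearing = atan2(2040.66, -503.35) mod 360° = 103.86° ≈ 104°.

104°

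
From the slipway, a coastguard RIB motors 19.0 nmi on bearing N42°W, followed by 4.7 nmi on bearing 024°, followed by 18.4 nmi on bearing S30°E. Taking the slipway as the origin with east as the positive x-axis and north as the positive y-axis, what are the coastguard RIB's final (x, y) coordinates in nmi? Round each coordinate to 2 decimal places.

Leg 1 (N42°W, 19.0 nmi): east 19.0 sin 318° = -12.71, north 19.0 cos 318° = 14.12
Leg 2 (024°, 4.7 nmi): east 4.7 sin 24° = 1.91, north 4.7 cos 24° = 4.29
Leg 3 (S30°E, 18.4 nmi): east 18.4 sin 150° = 9.20, north 18.4 cos 150° = -15.93
Summing: -1.60 nmi east, 2.48 nmi north → (-1.60, 2.48).

(-1.60, 2.48)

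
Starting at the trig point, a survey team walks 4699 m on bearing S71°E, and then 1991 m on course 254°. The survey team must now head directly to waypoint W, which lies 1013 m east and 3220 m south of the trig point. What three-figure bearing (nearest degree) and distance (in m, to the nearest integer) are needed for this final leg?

233°, 1898 m

Leg 1 (S71°E, 4699 m): east 4699 sin 109° = 4442.99, north 4699 cos 109° = -1529.84
Leg 2 (254°, 1991 m): east 1991 sin 254° = -1913.87, north 1991 cos 254° = -548.79
Current position: (2529.12, -2078.64). Target: (1013, -3220). Remaining: Δeast = -1516.12, Δnorth = -1141.36.
Bearing = atan2(-1516.12, -1141.36) mod 360° = 233.03°; distance = √((-1516.12)² + (-1141.36)²) = 1897.716 m.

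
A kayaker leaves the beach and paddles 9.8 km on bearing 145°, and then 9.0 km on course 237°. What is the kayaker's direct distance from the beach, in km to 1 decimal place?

Leg 1 (145°, 9.8 km): east 9.8 sin 145° = 5.62, north 9.8 cos 145° = -8.03
Leg 2 (237°, 9.0 km): east 9.0 sin 237° = -7.55, north 9.0 cos 237° = -4.90
Net: -1.93 east, -12.93 north. Distance = √((-1.93)² + (-12.93)²) = 13.072 km.

13.1 km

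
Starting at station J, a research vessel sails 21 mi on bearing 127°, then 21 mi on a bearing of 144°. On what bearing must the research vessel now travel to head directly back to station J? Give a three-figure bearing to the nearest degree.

316°

Leg 1 (127°, 21 mi): east 21 sin 127° = 16.77, north 21 cos 127° = -12.64
Leg 2 (144°, 21 mi): east 21 sin 144° = 12.34, north 21 cos 144° = -16.99
Net displacement: 29.11 east, -29.63 north. Direction back to start is (-29.11, 29.63): bearing = atan2(-29.11, 29.63) mod 360° = 315.50° ≈ 316°.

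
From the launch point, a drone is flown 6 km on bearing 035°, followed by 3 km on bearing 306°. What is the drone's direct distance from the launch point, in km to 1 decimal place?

Leg 1 (035°, 6 km): east 6 sin 35° = 3.44, north 6 cos 35° = 4.91
Leg 2 (306°, 3 km): east 3 sin 306° = -2.43, north 3 cos 306° = 1.76
Net: 1.01 east, 6.68 north. Distance = √((1.01)² + (6.68)²) = 6.755 km.

6.8 km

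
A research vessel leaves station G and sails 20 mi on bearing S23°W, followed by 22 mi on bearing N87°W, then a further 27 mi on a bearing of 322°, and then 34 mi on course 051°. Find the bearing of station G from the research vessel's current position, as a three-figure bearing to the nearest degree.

142°

Leg 1 (S23°W, 20 mi): east 20 sin 203° = -7.81, north 20 cos 203° = -18.41
Leg 2 (N87°W, 22 mi): east 22 sin 273° = -21.97, north 22 cos 273° = 1.15
Leg 3 (322°, 27 mi): east 27 sin 322° = -16.62, north 27 cos 322° = 21.28
Leg 4 (051°, 34 mi): east 34 sin 51° = 26.42, north 34 cos 51° = 21.40
Net displacement: -19.98 east, 25.41 north. Direction back to start is (19.98, -25.41): bearing = atan2(19.98, -25.41) mod 360° = 141.82° ≈ 142°.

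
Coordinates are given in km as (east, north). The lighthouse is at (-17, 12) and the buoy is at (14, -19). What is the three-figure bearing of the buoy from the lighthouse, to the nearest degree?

Δeast = 14 − -17 = 31.00; Δnorth = -19 − 12 = -31.00.
Bearing = atan2(Δeast, Δnorth) mod 360° = 135.00° ≈ 135°.

135°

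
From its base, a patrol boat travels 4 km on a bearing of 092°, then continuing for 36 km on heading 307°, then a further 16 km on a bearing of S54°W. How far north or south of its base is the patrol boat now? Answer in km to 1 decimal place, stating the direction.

12.1 km north

Leg 1 (092°, 4 km): east 4 sin 92° = 4.00, north 4 cos 92° = -0.14
Leg 2 (307°, 36 km): east 36 sin 307° = -28.75, north 36 cos 307° = 21.67
Leg 3 (S54°W, 16 km): east 16 sin 234° = -12.94, north 16 cos 234° = -9.40
Net north component: 12.12 km.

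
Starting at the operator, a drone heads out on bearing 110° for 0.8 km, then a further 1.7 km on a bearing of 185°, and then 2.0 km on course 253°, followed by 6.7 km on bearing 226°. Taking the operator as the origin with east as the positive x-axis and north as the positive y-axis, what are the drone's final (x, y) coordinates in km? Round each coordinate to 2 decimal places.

(-6.13, -7.21)

Leg 1 (110°, 0.8 km): east 0.8 sin 110° = 0.75, north 0.8 cos 110° = -0.27
Leg 2 (185°, 1.7 km): east 1.7 sin 185° = -0.15, north 1.7 cos 185° = -1.69
Leg 3 (253°, 2.0 km): east 2.0 sin 253° = -1.91, north 2.0 cos 253° = -0.58
Leg 4 (226°, 6.7 km): east 6.7 sin 226° = -4.82, north 6.7 cos 226° = -4.65
Summing: -6.13 km east, -7.21 km north → (-6.13, -7.21).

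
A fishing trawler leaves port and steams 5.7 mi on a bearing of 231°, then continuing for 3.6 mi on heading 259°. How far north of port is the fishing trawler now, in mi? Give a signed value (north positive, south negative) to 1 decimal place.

Leg 1 (231°, 5.7 mi): east 5.7 sin 231° = -4.43, north 5.7 cos 231° = -3.59
Leg 2 (259°, 3.6 mi): east 3.6 sin 259° = -3.53, north 3.6 cos 259° = -0.69
Net north component: -4.27 mi.

-4.3 mi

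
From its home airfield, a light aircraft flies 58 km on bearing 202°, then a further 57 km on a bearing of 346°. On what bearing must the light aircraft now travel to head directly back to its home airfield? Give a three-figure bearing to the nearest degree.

092°

Leg 1 (202°, 58 km): east 58 sin 202° = -21.73, north 58 cos 202° = -53.78
Leg 2 (346°, 57 km): east 57 sin 346° = -13.79, north 57 cos 346° = 55.31
Net displacement: -35.52 east, 1.53 north. Direction back to start is (35.52, -1.53): bearing = atan2(35.52, -1.53) mod 360° = 92.47° ≈ 092°.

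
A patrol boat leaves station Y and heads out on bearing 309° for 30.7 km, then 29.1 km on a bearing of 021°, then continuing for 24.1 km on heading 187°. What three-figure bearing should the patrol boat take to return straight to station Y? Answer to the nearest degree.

Leg 1 (309°, 30.7 km): east 30.7 sin 309° = -23.86, north 30.7 cos 309° = 19.32
Leg 2 (021°, 29.1 km): east 29.1 sin 21° = 10.43, north 29.1 cos 21° = 27.17
Leg 3 (187°, 24.1 km): east 24.1 sin 187° = -2.94, north 24.1 cos 187° = -23.92
Net displacement: -16.37 east, 22.57 north. Direction back to start is (16.37, -22.57): bearing = atan2(16.37, -22.57) mod 360° = 144.05° ≈ 144°.

144°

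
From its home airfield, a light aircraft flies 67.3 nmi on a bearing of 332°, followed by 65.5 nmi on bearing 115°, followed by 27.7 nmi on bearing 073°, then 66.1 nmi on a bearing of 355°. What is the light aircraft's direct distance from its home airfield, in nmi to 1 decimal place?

116.3 nmi

Leg 1 (332°, 67.3 nmi): east 67.3 sin 332° = -31.60, north 67.3 cos 332° = 59.42
Leg 2 (115°, 65.5 nmi): east 65.5 sin 115° = 59.36, north 65.5 cos 115° = -27.68
Leg 3 (073°, 27.7 nmi): east 27.7 sin 73° = 26.49, north 27.7 cos 73° = 8.10
Leg 4 (355°, 66.1 nmi): east 66.1 sin 355° = -5.76, north 66.1 cos 355° = 65.85
Net: 48.50 east, 105.69 north. Distance = √((48.50)² + (105.69)²) = 116.284 nmi.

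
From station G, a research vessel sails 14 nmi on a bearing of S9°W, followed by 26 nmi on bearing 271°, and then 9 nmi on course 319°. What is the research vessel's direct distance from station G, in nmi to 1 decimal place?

34.7 nmi

Leg 1 (S9°W, 14 nmi): east 14 sin 189° = -2.19, north 14 cos 189° = -13.83
Leg 2 (271°, 26 nmi): east 26 sin 271° = -26.00, north 26 cos 271° = 0.45
Leg 3 (319°, 9 nmi): east 9 sin 319° = -5.90, north 9 cos 319° = 6.79
Net: -34.09 east, -6.58 north. Distance = √((-34.09)² + (-6.58)²) = 34.720 nmi.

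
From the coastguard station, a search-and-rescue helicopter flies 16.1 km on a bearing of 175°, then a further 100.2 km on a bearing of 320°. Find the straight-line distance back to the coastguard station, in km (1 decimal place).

Leg 1 (175°, 16.1 km): east 16.1 sin 175° = 1.40, north 16.1 cos 175° = -16.04
Leg 2 (320°, 100.2 km): east 100.2 sin 320° = -64.41, north 100.2 cos 320° = 76.76
Net: -63.00 east, 60.72 north. Distance = √((-63.00)² + (60.72)²) = 87.500 km.

87.5 km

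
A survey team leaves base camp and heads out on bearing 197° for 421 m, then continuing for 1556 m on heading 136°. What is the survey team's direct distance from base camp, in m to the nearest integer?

1798 m

Leg 1 (197°, 421 m): east 421 sin 197° = -123.09, north 421 cos 197° = -402.60
Leg 2 (136°, 1556 m): east 1556 sin 136° = 1080.89, north 1556 cos 136° = -1119.29
Net: 957.80 east, -1521.90 north. Distance = √((957.80)² + (-1521.90)²) = 1798.208 m.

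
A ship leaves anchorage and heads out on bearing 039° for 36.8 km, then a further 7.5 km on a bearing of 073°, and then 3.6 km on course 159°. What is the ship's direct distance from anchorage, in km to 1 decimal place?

Leg 1 (039°, 36.8 km): east 36.8 sin 39° = 23.16, north 36.8 cos 39° = 28.60
Leg 2 (073°, 7.5 km): east 7.5 sin 73° = 7.17, north 7.5 cos 73° = 2.19
Leg 3 (159°, 3.6 km): east 3.6 sin 159° = 1.29, north 3.6 cos 159° = -3.36
Net: 31.62 east, 27.43 north. Distance = √((31.62)² + (27.43)²) = 41.861 km.

41.9 km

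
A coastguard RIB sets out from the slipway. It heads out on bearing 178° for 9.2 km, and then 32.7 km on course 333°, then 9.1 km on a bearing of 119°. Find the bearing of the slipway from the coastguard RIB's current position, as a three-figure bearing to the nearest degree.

Leg 1 (178°, 9.2 km): east 9.2 sin 178° = 0.32, north 9.2 cos 178° = -9.19
Leg 2 (333°, 32.7 km): east 32.7 sin 333° = -14.85, north 32.7 cos 333° = 29.14
Leg 3 (119°, 9.1 km): east 9.1 sin 119° = 7.96, north 9.1 cos 119° = -4.41
Net displacement: -6.57 east, 15.53 north. Direction back to start is (6.57, -15.53): bearing = atan2(6.57, -15.53) mod 360° = 157.08° ≈ 157°.

157°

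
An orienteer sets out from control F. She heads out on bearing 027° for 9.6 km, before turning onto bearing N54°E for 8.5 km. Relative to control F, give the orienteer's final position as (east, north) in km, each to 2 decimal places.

Leg 1 (027°, 9.6 km): east 9.6 sin 27° = 4.36, north 9.6 cos 27° = 8.55
Leg 2 (N54°E, 8.5 km): east 8.5 sin 54° = 6.88, north 8.5 cos 54° = 5.00
Summing: 11.23 km east, 13.55 km north → (11.23, 13.55).

(11.23, 13.55)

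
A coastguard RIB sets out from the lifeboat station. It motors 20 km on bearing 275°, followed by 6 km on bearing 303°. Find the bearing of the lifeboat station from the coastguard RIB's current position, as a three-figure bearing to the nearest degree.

101°

Leg 1 (275°, 20 km): east 20 sin 275° = -19.92, north 20 cos 275° = 1.74
Leg 2 (303°, 6 km): east 6 sin 303° = -5.03, north 6 cos 303° = 3.27
Net displacement: -24.96 east, 5.01 north. Direction back to start is (24.96, -5.01): bearing = atan2(24.96, -5.01) mod 360° = 101.35° ≈ 101°.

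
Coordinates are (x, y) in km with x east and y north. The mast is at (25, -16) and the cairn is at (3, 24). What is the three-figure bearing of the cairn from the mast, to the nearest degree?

331°

Δeast = 3 − 25 = -22.00; Δnorth = 24 − -16 = 40.00.
Bearing = atan2(Δeast, Δnorth) mod 360° = 331.19° ≈ 331°.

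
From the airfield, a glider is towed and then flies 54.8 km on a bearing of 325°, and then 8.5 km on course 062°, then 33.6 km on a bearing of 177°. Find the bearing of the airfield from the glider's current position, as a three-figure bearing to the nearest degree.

125°

Leg 1 (325°, 54.8 km): east 54.8 sin 325° = -31.43, north 54.8 cos 325° = 44.89
Leg 2 (062°, 8.5 km): east 8.5 sin 62° = 7.51, north 8.5 cos 62° = 3.99
Leg 3 (177°, 33.6 km): east 33.6 sin 177° = 1.76, north 33.6 cos 177° = -33.55
Net displacement: -22.17 east, 15.33 north. Direction back to start is (22.17, -15.33): bearing = atan2(22.17, -15.33) mod 360° = 124.66° ≈ 125°.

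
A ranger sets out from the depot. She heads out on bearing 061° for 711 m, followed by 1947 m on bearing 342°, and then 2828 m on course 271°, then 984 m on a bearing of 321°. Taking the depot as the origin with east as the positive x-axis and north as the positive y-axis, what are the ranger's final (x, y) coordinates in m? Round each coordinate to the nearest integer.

Leg 1 (061°, 711 m): east 711 sin 61° = 621.85, north 711 cos 61° = 344.70
Leg 2 (342°, 1947 m): east 1947 sin 342° = -601.66, north 1947 cos 342° = 1851.71
Leg 3 (271°, 2828 m): east 2828 sin 271° = -2827.57, north 2828 cos 271° = 49.36
Leg 4 (321°, 984 m): east 984 sin 321° = -619.25, north 984 cos 321° = 764.71
Summing: -3426.62 m east, 3010.47 m north → (-3427, 3010).

(-3427, 3010)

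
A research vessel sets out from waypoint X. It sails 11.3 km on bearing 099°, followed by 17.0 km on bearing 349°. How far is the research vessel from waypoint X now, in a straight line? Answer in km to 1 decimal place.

Leg 1 (099°, 11.3 km): east 11.3 sin 99° = 11.16, north 11.3 cos 99° = -1.77
Leg 2 (349°, 17.0 km): east 17.0 sin 349° = -3.24, north 17.0 cos 349° = 16.69
Net: 7.92 east, 14.92 north. Distance = √((7.92)² + (14.92)²) = 16.890 km.

16.9 km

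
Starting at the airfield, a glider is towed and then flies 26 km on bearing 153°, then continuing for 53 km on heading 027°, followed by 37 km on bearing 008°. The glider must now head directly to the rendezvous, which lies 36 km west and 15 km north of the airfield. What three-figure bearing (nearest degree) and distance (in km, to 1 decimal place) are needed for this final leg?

Leg 1 (153°, 26 km): east 26 sin 153° = 11.80, north 26 cos 153° = -23.17
Leg 2 (027°, 53 km): east 53 sin 27° = 24.06, north 53 cos 27° = 47.22
Leg 3 (008°, 37 km): east 37 sin 8° = 5.15, north 37 cos 8° = 36.64
Current position: (41.01, 60.70). Target: (-36, 15). Remaining: Δeast = -77.01, Δnorth = -45.70.
Bearing = atan2(-77.01, -45.70) mod 360° = 239.32°; distance = √((-77.01)² + (-45.70)²) = 89.552 km.

239°, 89.6 km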